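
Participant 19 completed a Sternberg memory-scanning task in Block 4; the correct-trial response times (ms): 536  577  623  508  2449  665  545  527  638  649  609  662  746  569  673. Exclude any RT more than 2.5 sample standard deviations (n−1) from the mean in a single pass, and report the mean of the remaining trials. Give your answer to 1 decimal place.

n = 15, ΣRT = 10976, M = 731.733
Σ(x−M)² = 3220068.93; s = √(3220068.93/14) = 479.588
Cutoffs: 731.733 ± 2.5·479.588 → [-467.2, 1930.7]
Outside: 2449 → excluded.
Retained (n=14): Σ = 8527, mean = 8527/14 = 609.071

609.1 ms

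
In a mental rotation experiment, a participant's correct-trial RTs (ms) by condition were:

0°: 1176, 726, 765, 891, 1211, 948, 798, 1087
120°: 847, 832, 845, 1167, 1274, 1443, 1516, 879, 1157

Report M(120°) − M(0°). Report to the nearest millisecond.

M(0°) = 7602/8 = 950.250
M(120°) = 9960/9 = 1106.667
Difference = 1106.667 − 950.250 = 156.417 ms

156 ms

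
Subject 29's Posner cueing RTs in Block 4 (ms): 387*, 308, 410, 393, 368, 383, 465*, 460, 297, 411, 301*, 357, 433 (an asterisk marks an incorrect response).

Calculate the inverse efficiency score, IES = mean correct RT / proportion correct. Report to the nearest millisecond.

497 ms

Correct trials (n=10): 308, 410, 393, 368, 383, 460, 297, 411, 357, 433
Mean correct RT = 3820/10 = 382.0000 ms
Proportion correct = 10/13
IES = 382.0000 / (10/13) = 496.600 ms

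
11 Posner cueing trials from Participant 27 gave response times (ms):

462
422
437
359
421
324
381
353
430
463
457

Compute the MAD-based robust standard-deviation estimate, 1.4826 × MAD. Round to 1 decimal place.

Sorted: 324, 353, 359, 381, 421, 422, 430, 437, 457, 462, 463 → median = 422
|x − 422| sorted: 0, 1, 8, 15, 35, 40, 41, 41, 63, 69, 98 → MAD = 40
Robust SD ≈ 1.4826 × 40 = 59.304

59.3 ms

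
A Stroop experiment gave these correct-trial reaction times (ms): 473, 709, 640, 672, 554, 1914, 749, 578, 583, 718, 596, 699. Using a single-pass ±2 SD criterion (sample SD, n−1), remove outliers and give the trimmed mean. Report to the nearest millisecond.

634 ms

n = 12, ΣRT = 8885, M = 740.417
Σ(x−M)² = 1573618.92; s = √(1573618.92/11) = 378.228
Cutoffs: 740.417 ± 2·378.228 → [-16.0, 1496.9]
Outside: 1914 → excluded.
Retained (n=11): Σ = 6971, mean = 6971/11 = 633.727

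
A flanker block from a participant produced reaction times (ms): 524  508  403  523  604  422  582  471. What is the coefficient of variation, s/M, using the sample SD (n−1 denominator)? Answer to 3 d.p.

0.140

n = 8, Σ = 4037, M = 504.6250
Σ(x−M)² = 34871.875; s = √(34871.875/7) = 70.5811
CV = 70.5811 / 504.6250 = 0.13987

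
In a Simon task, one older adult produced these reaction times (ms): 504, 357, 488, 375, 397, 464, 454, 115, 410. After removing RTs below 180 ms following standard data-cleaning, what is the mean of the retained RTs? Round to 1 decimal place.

Excluded: 115
Retained (n=8): Σ = 3449
Mean = 3449/8 = 431.1250

431.1 ms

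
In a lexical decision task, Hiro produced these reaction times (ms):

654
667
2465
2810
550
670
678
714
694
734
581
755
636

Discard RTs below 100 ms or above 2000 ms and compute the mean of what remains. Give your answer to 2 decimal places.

Excluded: 2465, 2810
Retained (n=11): Σ = 7333
Mean = 7333/11 = 666.6364

666.64 ms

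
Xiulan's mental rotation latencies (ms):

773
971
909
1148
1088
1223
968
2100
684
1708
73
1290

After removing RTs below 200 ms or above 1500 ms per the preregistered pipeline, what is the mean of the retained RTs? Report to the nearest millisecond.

1006 ms

Excluded: 73, 1708, 2100
Retained (n=9): Σ = 9054
Mean = 9054/9 = 1006.0000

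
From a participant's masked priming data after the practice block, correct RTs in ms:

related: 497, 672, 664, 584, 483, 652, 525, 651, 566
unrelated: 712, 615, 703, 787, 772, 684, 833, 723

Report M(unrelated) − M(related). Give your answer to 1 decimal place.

M(related) = 5294/9 = 588.222
M(unrelated) = 5829/8 = 728.625
Difference = 728.625 − 588.222 = 140.403 ms

140.4 ms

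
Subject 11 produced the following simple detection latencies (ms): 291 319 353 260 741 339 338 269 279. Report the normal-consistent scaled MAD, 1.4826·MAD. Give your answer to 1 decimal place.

50.4 ms

Sorted: 260, 269, 279, 291, 319, 338, 339, 353, 741 → median = 319
|x − 319| sorted: 0, 19, 20, 28, 34, 40, 50, 59, 422 → MAD = 34
Robust SD ≈ 1.4826 × 34 = 50.408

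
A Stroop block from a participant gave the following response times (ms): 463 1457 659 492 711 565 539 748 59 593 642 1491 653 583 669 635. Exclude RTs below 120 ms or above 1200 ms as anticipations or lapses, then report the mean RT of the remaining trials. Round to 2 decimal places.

Excluded: 59, 1457, 1491
Retained (n=13): Σ = 7952
Mean = 7952/13 = 611.6923

611.69 ms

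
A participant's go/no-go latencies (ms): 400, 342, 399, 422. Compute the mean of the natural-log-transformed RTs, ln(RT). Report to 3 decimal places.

ln(RT): 5.9915, 5.8348, 5.9890, 6.0450
Σ ln(RT) = 23.8602
Mean = 23.8602/4 = 5.96506

5.965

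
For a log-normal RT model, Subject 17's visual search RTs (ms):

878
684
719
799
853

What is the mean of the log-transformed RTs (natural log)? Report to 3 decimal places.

ln(RT): 6.7776, 6.5280, 6.5779, 6.6834, 6.7488
Σ ln(RT) = 33.3156
Mean = 33.3156/5 = 6.66312

6.663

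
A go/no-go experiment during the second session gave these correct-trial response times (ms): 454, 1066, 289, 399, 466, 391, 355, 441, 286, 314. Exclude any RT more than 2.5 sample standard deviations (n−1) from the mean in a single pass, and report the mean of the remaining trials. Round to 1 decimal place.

377.2 ms

n = 10, ΣRT = 4461, M = 446.100
Σ(x−M)² = 466076.90; s = √(466076.90/9) = 227.566
Cutoffs: 446.100 ± 2.5·227.566 → [-122.8, 1015.0]
Outside: 1066 → excluded.
Retained (n=9): Σ = 3395, mean = 3395/9 = 377.222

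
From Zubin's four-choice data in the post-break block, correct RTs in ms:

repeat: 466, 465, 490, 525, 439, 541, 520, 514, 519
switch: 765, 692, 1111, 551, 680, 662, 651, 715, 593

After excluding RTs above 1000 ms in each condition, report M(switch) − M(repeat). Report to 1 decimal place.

switch: exclude 1111
M(repeat) = 4479/9 = 497.667
M(switch) = 5309/8 = 663.625
Difference = 663.625 − 497.667 = 165.958 ms

166.0 ms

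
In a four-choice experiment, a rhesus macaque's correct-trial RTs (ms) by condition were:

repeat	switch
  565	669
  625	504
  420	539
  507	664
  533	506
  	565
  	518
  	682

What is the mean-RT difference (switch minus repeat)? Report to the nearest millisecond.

M(repeat) = 2650/5 = 530.000
M(switch) = 4647/8 = 580.875
Difference = 580.875 − 530.000 = 50.875 ms

51 ms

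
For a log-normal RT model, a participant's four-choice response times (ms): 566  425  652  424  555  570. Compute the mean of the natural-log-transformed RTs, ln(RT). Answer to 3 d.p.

ln(RT): 6.3386, 6.0521, 6.4800, 6.0497, 6.3190, 6.3456
Σ ln(RT) = 37.5851
Mean = 37.5851/6 = 6.26418

6.264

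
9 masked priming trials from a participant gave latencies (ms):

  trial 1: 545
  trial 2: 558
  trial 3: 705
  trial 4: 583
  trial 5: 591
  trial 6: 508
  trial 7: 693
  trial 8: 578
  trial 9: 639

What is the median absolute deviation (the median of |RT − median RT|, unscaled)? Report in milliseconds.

38 ms

Sorted: 508, 545, 558, 578, 583, 591, 639, 693, 705 → median = 583
|x − 583|: 38, 25, 122, 0, 8, 75, 110, 5, 56
Sorted deviations: 0, 5, 8, 25, 38, 56, 75, 110, 122 → MAD = 38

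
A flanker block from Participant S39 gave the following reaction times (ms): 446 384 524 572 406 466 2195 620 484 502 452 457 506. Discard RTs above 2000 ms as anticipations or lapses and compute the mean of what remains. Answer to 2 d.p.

484.92 ms

Excluded: 2195
Retained (n=12): Σ = 5819
Mean = 5819/12 = 484.9167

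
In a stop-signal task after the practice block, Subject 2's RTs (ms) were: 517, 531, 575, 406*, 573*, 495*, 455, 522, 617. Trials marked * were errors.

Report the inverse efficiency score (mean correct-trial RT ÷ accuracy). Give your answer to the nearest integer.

804 ms

Correct trials (n=6): 517, 531, 575, 455, 522, 617
Mean correct RT = 3217/6 = 536.1667 ms
Proportion correct = 6/9
IES = 536.1667 / (6/9) = 804.250 ms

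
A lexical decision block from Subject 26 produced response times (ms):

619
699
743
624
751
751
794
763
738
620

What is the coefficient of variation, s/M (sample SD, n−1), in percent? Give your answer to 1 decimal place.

9.3%

n = 10, Σ = 7102, M = 710.2000
Σ(x−M)² = 38997.600; s = √(38997.600/9) = 65.8260
CV = 65.8260 / 710.2000 = 0.09269 = 9.269%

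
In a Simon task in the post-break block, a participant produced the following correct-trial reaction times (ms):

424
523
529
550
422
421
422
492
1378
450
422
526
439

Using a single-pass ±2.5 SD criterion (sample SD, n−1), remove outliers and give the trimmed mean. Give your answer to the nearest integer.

468 ms

n = 13, ΣRT = 6998, M = 538.308
Σ(x−M)² = 792906.77; s = √(792906.77/12) = 257.052
Cutoffs: 538.308 ± 2.5·257.052 → [-104.3, 1180.9]
Outside: 1378 → excluded.
Retained (n=12): Σ = 5620, mean = 5620/12 = 468.333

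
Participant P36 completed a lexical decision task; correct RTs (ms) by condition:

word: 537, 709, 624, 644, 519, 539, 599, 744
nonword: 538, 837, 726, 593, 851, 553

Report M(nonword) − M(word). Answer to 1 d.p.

68.6 ms

M(word) = 4915/8 = 614.375
M(nonword) = 4098/6 = 683.000
Difference = 683.000 − 614.375 = 68.625 ms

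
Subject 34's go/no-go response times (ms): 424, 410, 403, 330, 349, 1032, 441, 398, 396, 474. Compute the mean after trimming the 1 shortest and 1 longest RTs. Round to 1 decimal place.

411.9 ms

Sorted: 330, 349, 396, 398, 403, 410, 424, 441, 474, 1032
Drop lowest 1 (330) and highest 1 (1032)
Remaining (n=8): Σ = 3295, mean = 3295/8 = 411.875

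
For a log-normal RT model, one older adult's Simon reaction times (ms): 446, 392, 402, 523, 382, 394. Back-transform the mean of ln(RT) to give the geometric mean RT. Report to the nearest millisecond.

421 ms

ln(RT): 6.1003, 5.9713, 5.9965, 6.2596, 5.9454, 5.9764
Mean ln(RT) = 36.2494/6 = 6.04156
Geometric mean = exp(6.04156) = 420.55 ms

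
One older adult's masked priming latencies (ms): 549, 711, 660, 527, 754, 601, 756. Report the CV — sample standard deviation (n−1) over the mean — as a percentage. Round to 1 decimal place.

14.5%

n = 7, Σ = 4558, M = 651.1429
Σ(x−M)² = 53594.857; s = √(53594.857/6) = 94.5118
CV = 94.5118 / 651.1429 = 0.14515 = 14.515%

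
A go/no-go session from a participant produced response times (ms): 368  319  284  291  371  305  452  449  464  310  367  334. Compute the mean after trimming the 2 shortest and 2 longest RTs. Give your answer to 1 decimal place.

Sorted: 284, 291, 305, 310, 319, 334, 367, 368, 371, 449, 452, 464
Drop lowest 2 (284, 291) and highest 2 (452, 464)
Remaining (n=8): Σ = 2823, mean = 2823/8 = 352.875

352.9 ms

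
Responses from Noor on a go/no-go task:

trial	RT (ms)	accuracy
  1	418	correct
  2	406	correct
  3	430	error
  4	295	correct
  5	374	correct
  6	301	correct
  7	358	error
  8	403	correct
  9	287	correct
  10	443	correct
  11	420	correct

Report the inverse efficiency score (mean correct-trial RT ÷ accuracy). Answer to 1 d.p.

Correct trials (n=9): 418, 406, 295, 374, 301, 403, 287, 443, 420
Mean correct RT = 3347/9 = 371.8889 ms
Proportion correct = 9/11
IES = 371.8889 / (9/11) = 454.531 ms

454.5 ms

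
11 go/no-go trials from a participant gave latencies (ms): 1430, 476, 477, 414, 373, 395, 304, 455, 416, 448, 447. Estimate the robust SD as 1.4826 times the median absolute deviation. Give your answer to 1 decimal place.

46.0 ms

Sorted: 304, 373, 395, 414, 416, 447, 448, 455, 476, 477, 1430 → median = 447
|x − 447| sorted: 0, 1, 8, 29, 30, 31, 33, 52, 74, 143, 983 → MAD = 31
Robust SD ≈ 1.4826 × 31 = 45.961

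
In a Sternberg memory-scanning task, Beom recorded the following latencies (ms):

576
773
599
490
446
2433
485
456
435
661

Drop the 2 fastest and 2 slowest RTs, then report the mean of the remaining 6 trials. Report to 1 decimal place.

Sorted: 435, 446, 456, 485, 490, 576, 599, 661, 773, 2433
Drop lowest 2 (435, 446) and highest 2 (773, 2433)
Remaining (n=6): Σ = 3267, mean = 3267/6 = 544.500

544.5 ms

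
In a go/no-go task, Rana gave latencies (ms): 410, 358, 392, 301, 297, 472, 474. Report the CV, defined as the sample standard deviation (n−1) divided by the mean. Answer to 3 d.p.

n = 7, Σ = 2704, M = 386.2857
Σ(x−M)² = 31681.429; s = √(31681.429/6) = 72.6652
CV = 72.6652 / 386.2857 = 0.18811

0.188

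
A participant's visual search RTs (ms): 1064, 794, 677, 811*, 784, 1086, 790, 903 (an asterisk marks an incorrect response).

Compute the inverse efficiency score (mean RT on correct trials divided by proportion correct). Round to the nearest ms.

996 ms

Correct trials (n=7): 1064, 794, 677, 784, 1086, 790, 903
Mean correct RT = 6098/7 = 871.1429 ms
Proportion correct = 7/8
IES = 871.1429 / (7/8) = 995.592 ms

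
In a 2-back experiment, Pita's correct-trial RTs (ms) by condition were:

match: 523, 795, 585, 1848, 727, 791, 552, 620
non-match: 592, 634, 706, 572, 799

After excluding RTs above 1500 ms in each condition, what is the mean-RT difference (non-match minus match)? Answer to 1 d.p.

4.5 ms

match: exclude 1848
M(match) = 4593/7 = 656.143
M(non-match) = 3303/5 = 660.600
Difference = 660.600 − 656.143 = 4.457 ms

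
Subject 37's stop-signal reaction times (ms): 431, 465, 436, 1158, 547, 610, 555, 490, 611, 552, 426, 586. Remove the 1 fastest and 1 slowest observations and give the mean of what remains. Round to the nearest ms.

528 ms

Sorted: 426, 431, 436, 465, 490, 547, 552, 555, 586, 610, 611, 1158
Drop lowest 1 (426) and highest 1 (1158)
Remaining (n=10): Σ = 5283, mean = 5283/10 = 528.300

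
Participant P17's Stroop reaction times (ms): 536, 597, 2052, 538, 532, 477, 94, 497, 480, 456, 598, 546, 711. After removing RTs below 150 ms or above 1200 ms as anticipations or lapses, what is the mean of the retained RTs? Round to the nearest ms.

Excluded: 94, 2052
Retained (n=11): Σ = 5968
Mean = 5968/11 = 542.5455

543 ms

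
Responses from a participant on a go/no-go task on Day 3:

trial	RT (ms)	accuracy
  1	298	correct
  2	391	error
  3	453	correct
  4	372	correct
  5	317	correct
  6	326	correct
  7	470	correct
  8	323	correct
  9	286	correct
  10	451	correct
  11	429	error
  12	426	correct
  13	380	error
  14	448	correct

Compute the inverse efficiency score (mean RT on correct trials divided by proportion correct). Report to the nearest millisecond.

482 ms

Correct trials (n=11): 298, 453, 372, 317, 326, 470, 323, 286, 451, 426, 448
Mean correct RT = 4170/11 = 379.0909 ms
Proportion correct = 11/14
IES = 379.0909 / (11/14) = 482.479 ms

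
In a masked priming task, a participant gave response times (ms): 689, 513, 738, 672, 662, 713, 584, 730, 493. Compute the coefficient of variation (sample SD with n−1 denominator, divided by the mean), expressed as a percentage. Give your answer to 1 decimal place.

14.3%

n = 9, Σ = 5794, M = 643.7778
Σ(x−M)² = 67687.556; s = √(67687.556/8) = 91.9834
CV = 91.9834 / 643.7778 = 0.14288 = 14.288%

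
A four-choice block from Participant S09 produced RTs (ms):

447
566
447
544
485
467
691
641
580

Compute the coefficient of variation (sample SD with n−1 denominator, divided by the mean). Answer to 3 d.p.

n = 9, Σ = 4868, M = 540.8889
Σ(x−M)² = 60938.889; s = √(60938.889/8) = 87.2775
CV = 87.2775 / 540.8889 = 0.16136

0.161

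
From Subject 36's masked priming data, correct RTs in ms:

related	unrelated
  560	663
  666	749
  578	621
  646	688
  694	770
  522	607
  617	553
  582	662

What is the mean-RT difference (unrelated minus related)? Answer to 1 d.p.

M(related) = 4865/8 = 608.125
M(unrelated) = 5313/8 = 664.125
Difference = 664.125 − 608.125 = 56.000 ms

56.0 ms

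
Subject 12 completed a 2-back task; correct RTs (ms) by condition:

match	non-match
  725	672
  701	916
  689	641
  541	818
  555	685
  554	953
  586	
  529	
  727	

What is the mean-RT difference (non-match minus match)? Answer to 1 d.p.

157.8 ms

M(match) = 5607/9 = 623.000
M(non-match) = 4685/6 = 780.833
Difference = 780.833 − 623.000 = 157.833 ms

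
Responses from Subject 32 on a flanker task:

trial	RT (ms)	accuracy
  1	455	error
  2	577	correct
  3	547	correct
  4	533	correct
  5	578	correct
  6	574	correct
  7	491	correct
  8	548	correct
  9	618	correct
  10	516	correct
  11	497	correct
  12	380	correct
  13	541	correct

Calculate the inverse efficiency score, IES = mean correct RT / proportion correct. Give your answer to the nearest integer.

Correct trials (n=12): 577, 547, 533, 578, 574, 491, 548, 618, 516, 497, 380, 541
Mean correct RT = 6400/12 = 533.3333 ms
Proportion correct = 12/13
IES = 533.3333 / (12/13) = 577.778 ms

578 ms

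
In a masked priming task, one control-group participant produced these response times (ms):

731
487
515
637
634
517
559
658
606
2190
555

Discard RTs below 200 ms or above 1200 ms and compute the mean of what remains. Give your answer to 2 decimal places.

589.90 ms

Excluded: 2190
Retained (n=10): Σ = 5899
Mean = 5899/10 = 589.9000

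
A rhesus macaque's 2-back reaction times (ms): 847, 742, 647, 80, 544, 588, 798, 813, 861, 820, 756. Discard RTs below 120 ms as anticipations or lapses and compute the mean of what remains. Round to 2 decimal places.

741.60 ms

Excluded: 80
Retained (n=10): Σ = 7416
Mean = 7416/10 = 741.6000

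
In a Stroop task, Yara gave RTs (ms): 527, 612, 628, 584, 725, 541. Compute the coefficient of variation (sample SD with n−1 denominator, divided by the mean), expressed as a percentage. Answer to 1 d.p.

n = 6, Σ = 3617, M = 602.8333
Σ(x−M)² = 25570.833; s = √(25570.833/5) = 71.5134
CV = 71.5134 / 602.8333 = 0.11863 = 11.863%

11.9%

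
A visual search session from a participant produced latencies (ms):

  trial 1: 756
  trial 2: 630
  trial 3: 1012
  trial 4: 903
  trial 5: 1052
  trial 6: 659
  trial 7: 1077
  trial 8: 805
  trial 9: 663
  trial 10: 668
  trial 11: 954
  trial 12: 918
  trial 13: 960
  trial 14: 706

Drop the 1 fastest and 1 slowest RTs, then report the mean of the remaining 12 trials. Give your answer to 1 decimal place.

Sorted: 630, 659, 663, 668, 706, 756, 805, 903, 918, 954, 960, 1012, 1052, 1077
Drop lowest 1 (630) and highest 1 (1077)
Remaining (n=12): Σ = 10056, mean = 10056/12 = 838.000

838.0 ms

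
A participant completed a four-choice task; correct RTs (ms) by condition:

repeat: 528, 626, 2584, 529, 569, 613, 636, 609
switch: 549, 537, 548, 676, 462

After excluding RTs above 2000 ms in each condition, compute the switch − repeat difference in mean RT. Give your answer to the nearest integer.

-33 ms

repeat: exclude 2584
M(repeat) = 4110/7 = 587.143
M(switch) = 2772/5 = 554.400
Difference = 554.400 − 587.143 = -32.743 ms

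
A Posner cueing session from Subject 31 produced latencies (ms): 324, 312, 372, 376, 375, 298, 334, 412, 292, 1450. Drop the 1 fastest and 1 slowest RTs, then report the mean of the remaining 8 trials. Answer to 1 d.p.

350.4 ms

Sorted: 292, 298, 312, 324, 334, 372, 375, 376, 412, 1450
Drop lowest 1 (292) and highest 1 (1450)
Remaining (n=8): Σ = 2803, mean = 2803/8 = 350.375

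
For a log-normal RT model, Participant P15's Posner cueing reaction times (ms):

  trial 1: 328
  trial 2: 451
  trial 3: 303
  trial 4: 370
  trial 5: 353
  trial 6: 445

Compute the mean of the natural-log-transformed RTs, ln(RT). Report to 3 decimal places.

ln(RT): 5.7930, 6.1115, 5.7137, 5.9135, 5.8665, 6.0981
Σ ln(RT) = 35.4963
Mean = 35.4963/6 = 5.91604

5.916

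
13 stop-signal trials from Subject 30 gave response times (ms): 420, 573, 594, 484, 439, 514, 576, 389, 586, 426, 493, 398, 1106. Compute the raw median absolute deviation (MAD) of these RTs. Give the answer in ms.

80 ms

Sorted: 389, 398, 420, 426, 439, 484, 493, 514, 573, 576, 586, 594, 1106 → median = 493
|x − 493|: 73, 80, 101, 9, 54, 21, 83, 104, 93, 67, 0, 95, 613
Sorted deviations: 0, 9, 21, 54, 67, 73, 80, 83, 93, 95, 101, 104, 613 → MAD = 80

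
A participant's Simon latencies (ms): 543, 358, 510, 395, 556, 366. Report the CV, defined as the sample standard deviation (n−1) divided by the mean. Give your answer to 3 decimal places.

0.201

n = 6, Σ = 2728, M = 454.6667
Σ(x−M)² = 41899.333; s = √(41899.333/5) = 91.5416
CV = 91.5416 / 454.6667 = 0.20134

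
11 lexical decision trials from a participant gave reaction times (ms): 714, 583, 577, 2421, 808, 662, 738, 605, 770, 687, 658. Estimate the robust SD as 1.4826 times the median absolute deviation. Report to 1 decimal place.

121.6 ms

Sorted: 577, 583, 605, 658, 662, 687, 714, 738, 770, 808, 2421 → median = 687
|x − 687| sorted: 0, 25, 27, 29, 51, 82, 83, 104, 110, 121, 1734 → MAD = 82
Robust SD ≈ 1.4826 × 82 = 121.573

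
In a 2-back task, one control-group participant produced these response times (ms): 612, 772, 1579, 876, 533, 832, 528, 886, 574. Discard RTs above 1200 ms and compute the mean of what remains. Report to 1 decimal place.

701.6 ms

Excluded: 1579
Retained (n=8): Σ = 5613
Mean = 5613/8 = 701.6250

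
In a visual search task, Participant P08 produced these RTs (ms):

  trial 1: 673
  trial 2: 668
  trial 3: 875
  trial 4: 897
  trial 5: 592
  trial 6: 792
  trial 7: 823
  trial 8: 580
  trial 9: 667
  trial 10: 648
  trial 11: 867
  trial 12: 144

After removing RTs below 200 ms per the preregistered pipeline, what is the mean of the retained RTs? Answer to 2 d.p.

734.73 ms

Excluded: 144
Retained (n=11): Σ = 8082
Mean = 8082/11 = 734.7273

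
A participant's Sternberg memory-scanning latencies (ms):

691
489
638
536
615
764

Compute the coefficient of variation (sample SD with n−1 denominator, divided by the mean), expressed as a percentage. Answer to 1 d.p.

n = 6, Σ = 3733, M = 622.1667
Σ(x−M)² = 50314.833; s = √(50314.833/5) = 100.3143
CV = 100.3143 / 622.1667 = 0.16123 = 16.123%

16.1%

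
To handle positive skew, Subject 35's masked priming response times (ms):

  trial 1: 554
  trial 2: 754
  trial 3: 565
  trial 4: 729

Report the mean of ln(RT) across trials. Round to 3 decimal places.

6.468

ln(RT): 6.3172, 6.6254, 6.3368, 6.5917
Σ ln(RT) = 25.8711
Mean = 25.8711/4 = 6.46776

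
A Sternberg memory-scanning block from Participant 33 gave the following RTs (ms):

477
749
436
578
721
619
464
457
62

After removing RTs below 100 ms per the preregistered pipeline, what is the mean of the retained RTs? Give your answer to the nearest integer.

Excluded: 62
Retained (n=8): Σ = 4501
Mean = 4501/8 = 562.6250

563 ms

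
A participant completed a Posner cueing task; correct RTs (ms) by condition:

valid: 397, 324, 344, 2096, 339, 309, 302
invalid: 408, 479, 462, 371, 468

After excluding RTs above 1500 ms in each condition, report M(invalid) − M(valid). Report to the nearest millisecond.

valid: exclude 2096
M(valid) = 2015/6 = 335.833
M(invalid) = 2188/5 = 437.600
Difference = 437.600 − 335.833 = 101.767 ms

102 ms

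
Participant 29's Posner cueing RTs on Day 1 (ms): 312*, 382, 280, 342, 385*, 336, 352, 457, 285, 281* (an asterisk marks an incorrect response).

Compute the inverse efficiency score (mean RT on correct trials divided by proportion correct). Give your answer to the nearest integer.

497 ms

Correct trials (n=7): 382, 280, 342, 336, 352, 457, 285
Mean correct RT = 2434/7 = 347.7143 ms
Proportion correct = 7/10
IES = 347.7143 / (7/10) = 496.735 ms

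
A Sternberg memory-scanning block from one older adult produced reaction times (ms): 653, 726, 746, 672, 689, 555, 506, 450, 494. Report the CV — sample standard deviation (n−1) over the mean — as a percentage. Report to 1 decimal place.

n = 9, Σ = 5491, M = 610.1111
Σ(x−M)² = 96782.889; s = √(96782.889/8) = 109.9903
CV = 109.9903 / 610.1111 = 0.18028 = 18.028%

18.0%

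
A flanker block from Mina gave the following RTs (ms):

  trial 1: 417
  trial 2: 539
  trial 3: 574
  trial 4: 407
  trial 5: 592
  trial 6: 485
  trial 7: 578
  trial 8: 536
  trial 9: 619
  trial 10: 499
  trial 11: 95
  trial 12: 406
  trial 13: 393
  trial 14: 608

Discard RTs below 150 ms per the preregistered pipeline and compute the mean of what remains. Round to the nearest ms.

512 ms

Excluded: 95
Retained (n=13): Σ = 6653
Mean = 6653/13 = 511.7692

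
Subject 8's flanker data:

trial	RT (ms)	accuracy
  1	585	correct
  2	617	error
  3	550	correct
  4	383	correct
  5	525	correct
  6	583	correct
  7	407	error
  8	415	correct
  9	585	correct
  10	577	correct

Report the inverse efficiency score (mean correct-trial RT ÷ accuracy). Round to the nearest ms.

657 ms

Correct trials (n=8): 585, 550, 383, 525, 583, 415, 585, 577
Mean correct RT = 4203/8 = 525.3750 ms
Proportion correct = 8/10
IES = 525.3750 / (8/10) = 656.719 ms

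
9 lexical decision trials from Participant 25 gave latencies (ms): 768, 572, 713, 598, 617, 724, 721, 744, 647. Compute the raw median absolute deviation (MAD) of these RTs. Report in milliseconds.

Sorted: 572, 598, 617, 647, 713, 721, 724, 744, 768 → median = 713
|x − 713|: 55, 141, 0, 115, 96, 11, 8, 31, 66
Sorted deviations: 0, 8, 11, 31, 55, 66, 96, 115, 141 → MAD = 55

55 ms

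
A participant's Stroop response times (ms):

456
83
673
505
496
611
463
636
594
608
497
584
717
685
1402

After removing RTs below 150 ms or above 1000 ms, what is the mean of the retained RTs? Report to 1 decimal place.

Excluded: 83, 1402
Retained (n=13): Σ = 7525
Mean = 7525/13 = 578.8462

578.8 ms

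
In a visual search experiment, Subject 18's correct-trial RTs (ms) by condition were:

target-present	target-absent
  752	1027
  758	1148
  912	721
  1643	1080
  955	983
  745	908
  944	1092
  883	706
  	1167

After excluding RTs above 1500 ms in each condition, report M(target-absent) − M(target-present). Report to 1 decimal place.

target-present: exclude 1643
M(target-present) = 5949/7 = 849.857
M(target-absent) = 8832/9 = 981.333
Difference = 981.333 − 849.857 = 131.476 ms

131.5 ms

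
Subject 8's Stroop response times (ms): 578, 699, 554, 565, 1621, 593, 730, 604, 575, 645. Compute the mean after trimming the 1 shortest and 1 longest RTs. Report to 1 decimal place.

623.6 ms

Sorted: 554, 565, 575, 578, 593, 604, 645, 699, 730, 1621
Drop lowest 1 (554) and highest 1 (1621)
Remaining (n=8): Σ = 4989, mean = 4989/8 = 623.625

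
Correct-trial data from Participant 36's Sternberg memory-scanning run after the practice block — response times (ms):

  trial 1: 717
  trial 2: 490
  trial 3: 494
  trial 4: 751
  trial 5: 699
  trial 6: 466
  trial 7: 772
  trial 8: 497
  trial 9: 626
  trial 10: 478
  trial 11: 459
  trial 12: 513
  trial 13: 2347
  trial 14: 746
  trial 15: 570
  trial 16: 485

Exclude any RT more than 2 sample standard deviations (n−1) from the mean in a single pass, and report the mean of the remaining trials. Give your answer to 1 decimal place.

584.2 ms

n = 16, ΣRT = 11110, M = 694.375
Σ(x−M)² = 3115729.75; s = √(3115729.75/15) = 455.758
Cutoffs: 694.375 ± 2·455.758 → [-217.1, 1605.9]
Outside: 2347 → excluded.
Retained (n=15): Σ = 8763, mean = 8763/15 = 584.200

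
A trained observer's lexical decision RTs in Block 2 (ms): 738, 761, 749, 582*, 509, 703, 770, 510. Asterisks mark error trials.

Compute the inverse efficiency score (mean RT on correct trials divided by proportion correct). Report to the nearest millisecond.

774 ms

Correct trials (n=7): 738, 761, 749, 509, 703, 770, 510
Mean correct RT = 4740/7 = 677.1429 ms
Proportion correct = 7/8
IES = 677.1429 / (7/8) = 773.878 ms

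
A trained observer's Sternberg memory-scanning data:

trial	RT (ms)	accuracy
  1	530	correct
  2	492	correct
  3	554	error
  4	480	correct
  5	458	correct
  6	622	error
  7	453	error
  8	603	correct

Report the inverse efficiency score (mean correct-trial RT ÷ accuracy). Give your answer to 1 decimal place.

Correct trials (n=5): 530, 492, 480, 458, 603
Mean correct RT = 2563/5 = 512.6000 ms
Proportion correct = 5/8
IES = 512.6000 / (5/8) = 820.160 ms

820.2 ms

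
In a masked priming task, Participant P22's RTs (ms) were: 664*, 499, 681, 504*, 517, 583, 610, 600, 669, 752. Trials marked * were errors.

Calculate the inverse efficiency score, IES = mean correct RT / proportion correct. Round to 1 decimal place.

767.3 ms

Correct trials (n=8): 499, 681, 517, 583, 610, 600, 669, 752
Mean correct RT = 4911/8 = 613.8750 ms
Proportion correct = 8/10
IES = 613.8750 / (8/10) = 767.344 ms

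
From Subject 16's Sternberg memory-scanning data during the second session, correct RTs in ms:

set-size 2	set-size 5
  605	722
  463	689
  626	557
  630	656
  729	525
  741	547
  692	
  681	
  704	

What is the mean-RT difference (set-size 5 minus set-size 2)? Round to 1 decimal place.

-36.3 ms

M(set-size 2) = 5871/9 = 652.333
M(set-size 5) = 3696/6 = 616.000
Difference = 616.000 − 652.333 = -36.333 ms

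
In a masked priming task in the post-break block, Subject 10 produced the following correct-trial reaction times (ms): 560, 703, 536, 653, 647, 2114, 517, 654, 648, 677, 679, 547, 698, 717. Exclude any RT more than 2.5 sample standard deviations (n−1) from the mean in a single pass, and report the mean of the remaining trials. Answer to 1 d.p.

633.5 ms

n = 14, ΣRT = 10350, M = 739.286
Σ(x−M)² = 2092292.86; s = √(2092292.86/13) = 401.180
Cutoffs: 739.286 ± 2.5·401.180 → [-263.7, 1742.2]
Outside: 2114 → excluded.
Retained (n=13): Σ = 8236, mean = 8236/13 = 633.538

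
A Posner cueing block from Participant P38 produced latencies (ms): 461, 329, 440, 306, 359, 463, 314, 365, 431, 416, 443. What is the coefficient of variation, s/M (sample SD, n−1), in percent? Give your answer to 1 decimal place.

n = 11, Σ = 4327, M = 393.3636
Σ(x−M)² = 36050.545; s = √(36050.545/10) = 60.0421
CV = 60.0421 / 393.3636 = 0.15264 = 15.264%

15.3%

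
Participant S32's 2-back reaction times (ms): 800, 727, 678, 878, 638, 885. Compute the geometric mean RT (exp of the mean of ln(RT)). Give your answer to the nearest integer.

ln(RT): 6.6846, 6.5889, 6.5191, 6.7776, 6.4583, 6.7856
Mean ln(RT) = 39.8143/6 = 6.63571
Geometric mean = exp(6.63571) = 761.82 ms

762 ms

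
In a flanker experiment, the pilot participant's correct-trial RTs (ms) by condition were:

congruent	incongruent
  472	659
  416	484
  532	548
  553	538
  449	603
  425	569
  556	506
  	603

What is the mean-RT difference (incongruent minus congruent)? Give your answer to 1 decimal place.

77.6 ms

M(congruent) = 3403/7 = 486.143
M(incongruent) = 4510/8 = 563.750
Difference = 563.750 − 486.143 = 77.607 ms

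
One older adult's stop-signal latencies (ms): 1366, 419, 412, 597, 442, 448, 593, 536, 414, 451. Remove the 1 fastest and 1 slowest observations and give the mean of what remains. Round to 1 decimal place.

487.5 ms

Sorted: 412, 414, 419, 442, 448, 451, 536, 593, 597, 1366
Drop lowest 1 (412) and highest 1 (1366)
Remaining (n=8): Σ = 3900, mean = 3900/8 = 487.500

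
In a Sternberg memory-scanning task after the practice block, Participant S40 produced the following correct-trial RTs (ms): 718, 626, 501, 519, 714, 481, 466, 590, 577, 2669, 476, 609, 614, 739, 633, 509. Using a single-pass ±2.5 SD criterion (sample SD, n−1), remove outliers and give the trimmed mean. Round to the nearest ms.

585 ms

n = 16, ΣRT = 11441, M = 715.062
Σ(x−M)² = 4189978.94; s = √(4189978.94/15) = 528.519
Cutoffs: 715.062 ± 2.5·528.519 → [-606.2, 2036.4]
Outside: 2669 → excluded.
Retained (n=15): Σ = 8772, mean = 8772/15 = 584.800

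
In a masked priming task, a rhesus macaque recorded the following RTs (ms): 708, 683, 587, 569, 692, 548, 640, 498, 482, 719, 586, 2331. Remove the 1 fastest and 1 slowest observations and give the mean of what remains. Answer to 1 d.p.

623.0 ms

Sorted: 482, 498, 548, 569, 586, 587, 640, 683, 692, 708, 719, 2331
Drop lowest 1 (482) and highest 1 (2331)
Remaining (n=10): Σ = 6230, mean = 6230/10 = 623.000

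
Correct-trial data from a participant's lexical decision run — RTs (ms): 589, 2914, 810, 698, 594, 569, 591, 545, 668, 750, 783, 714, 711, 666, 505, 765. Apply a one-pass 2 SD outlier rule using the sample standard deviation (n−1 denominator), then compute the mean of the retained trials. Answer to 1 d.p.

n = 16, ΣRT = 12872, M = 804.500
Σ(x−M)² = 4869936.00; s = √(4869936.00/15) = 569.792
Cutoffs: 804.500 ± 2·569.792 → [-335.1, 1944.1]
Outside: 2914 → excluded.
Retained (n=15): Σ = 9958, mean = 9958/15 = 663.867

663.9 ms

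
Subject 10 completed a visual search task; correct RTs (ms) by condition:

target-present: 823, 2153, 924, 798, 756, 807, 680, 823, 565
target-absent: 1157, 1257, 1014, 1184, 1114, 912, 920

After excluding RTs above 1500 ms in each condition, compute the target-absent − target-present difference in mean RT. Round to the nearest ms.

308 ms

target-present: exclude 2153
M(target-present) = 6176/8 = 772.000
M(target-absent) = 7558/7 = 1079.714
Difference = 1079.714 − 772.000 = 307.714 ms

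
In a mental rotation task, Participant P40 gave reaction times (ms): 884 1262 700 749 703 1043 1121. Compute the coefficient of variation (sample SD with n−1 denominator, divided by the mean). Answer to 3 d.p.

0.242

n = 7, Σ = 6462, M = 923.1429
Σ(x−M)² = 298450.857; s = √(298450.857/6) = 223.0287
CV = 223.0287 / 923.1429 = 0.24160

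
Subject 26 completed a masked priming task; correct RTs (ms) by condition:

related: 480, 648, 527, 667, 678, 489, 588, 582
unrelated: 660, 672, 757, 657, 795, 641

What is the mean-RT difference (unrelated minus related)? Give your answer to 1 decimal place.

114.6 ms

M(related) = 4659/8 = 582.375
M(unrelated) = 4182/6 = 697.000
Difference = 697.000 − 582.375 = 114.625 ms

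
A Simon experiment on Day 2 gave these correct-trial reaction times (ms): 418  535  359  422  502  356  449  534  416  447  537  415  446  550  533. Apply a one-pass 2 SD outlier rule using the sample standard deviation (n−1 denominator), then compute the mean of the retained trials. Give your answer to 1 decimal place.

461.3 ms

n = 15, ΣRT = 6919, M = 461.267
Σ(x−M)² = 60870.93; s = √(60870.93/14) = 65.939
Cutoffs: 461.267 ± 2·65.939 → [329.4, 593.1]
No RTs fall outside the cutoffs; all 15 retained. Mean = 6919/15 = 461.267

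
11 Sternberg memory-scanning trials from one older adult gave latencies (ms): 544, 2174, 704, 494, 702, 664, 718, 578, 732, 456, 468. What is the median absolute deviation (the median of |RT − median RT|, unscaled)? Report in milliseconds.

Sorted: 456, 468, 494, 544, 578, 664, 702, 704, 718, 732, 2174 → median = 664
|x − 664|: 120, 1510, 40, 170, 38, 0, 54, 86, 68, 208, 196
Sorted deviations: 0, 38, 40, 54, 68, 86, 120, 170, 196, 208, 1510 → MAD = 86

86 ms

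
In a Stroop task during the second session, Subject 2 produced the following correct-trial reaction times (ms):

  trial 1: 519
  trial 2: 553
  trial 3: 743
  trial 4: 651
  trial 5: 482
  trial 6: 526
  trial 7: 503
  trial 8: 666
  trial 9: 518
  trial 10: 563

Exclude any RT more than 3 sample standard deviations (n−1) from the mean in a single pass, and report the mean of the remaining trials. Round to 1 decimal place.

n = 10, ΣRT = 5724, M = 572.400
Σ(x−M)² = 65460.40; s = √(65460.40/9) = 85.284
Cutoffs: 572.400 ± 3·85.284 → [316.5, 828.3]
No RTs fall outside the cutoffs; all 10 retained. Mean = 5724/10 = 572.400

572.4 ms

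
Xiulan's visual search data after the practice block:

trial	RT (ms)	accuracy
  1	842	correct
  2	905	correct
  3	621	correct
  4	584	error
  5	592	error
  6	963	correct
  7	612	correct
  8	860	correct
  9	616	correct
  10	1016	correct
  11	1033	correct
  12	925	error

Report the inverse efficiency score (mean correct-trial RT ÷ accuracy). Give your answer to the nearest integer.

1106 ms

Correct trials (n=9): 842, 905, 621, 963, 612, 860, 616, 1016, 1033
Mean correct RT = 7468/9 = 829.7778 ms
Proportion correct = 9/12
IES = 829.7778 / (9/12) = 1106.370 ms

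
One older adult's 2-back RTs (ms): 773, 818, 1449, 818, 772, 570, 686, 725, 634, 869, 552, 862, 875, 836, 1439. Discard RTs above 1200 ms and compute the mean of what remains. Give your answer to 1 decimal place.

Excluded: 1439, 1449
Retained (n=13): Σ = 9790
Mean = 9790/13 = 753.0769

753.1 ms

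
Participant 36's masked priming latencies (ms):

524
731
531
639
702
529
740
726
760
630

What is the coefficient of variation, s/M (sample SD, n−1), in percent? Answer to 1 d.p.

14.5%

n = 10, Σ = 6512, M = 651.2000
Σ(x−M)² = 80425.600; s = √(80425.600/9) = 94.5314
CV = 94.5314 / 651.2000 = 0.14516 = 14.516%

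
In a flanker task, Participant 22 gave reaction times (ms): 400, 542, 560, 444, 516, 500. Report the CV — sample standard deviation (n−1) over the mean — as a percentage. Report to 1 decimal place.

12.3%

n = 6, Σ = 2962, M = 493.6667
Σ(x−M)² = 18515.333; s = √(18515.333/5) = 60.8528
CV = 60.8528 / 493.6667 = 0.12327 = 12.327%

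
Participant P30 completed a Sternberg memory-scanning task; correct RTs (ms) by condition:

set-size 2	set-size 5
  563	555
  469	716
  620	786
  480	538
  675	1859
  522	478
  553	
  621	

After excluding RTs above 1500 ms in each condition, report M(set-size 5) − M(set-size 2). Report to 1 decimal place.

set-size 5: exclude 1859
M(set-size 2) = 4503/8 = 562.875
M(set-size 5) = 3073/5 = 614.600
Difference = 614.600 − 562.875 = 51.725 ms

51.7 ms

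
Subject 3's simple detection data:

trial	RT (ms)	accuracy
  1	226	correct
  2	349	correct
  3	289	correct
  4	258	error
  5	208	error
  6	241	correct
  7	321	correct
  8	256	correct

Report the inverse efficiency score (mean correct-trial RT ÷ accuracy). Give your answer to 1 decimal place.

373.8 ms

Correct trials (n=6): 226, 349, 289, 241, 321, 256
Mean correct RT = 1682/6 = 280.3333 ms
Proportion correct = 6/8
IES = 280.3333 / (6/8) = 373.778 ms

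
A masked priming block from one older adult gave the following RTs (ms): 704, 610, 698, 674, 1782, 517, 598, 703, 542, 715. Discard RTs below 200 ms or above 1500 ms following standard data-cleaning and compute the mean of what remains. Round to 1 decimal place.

640.1 ms

Excluded: 1782
Retained (n=9): Σ = 5761
Mean = 5761/9 = 640.1111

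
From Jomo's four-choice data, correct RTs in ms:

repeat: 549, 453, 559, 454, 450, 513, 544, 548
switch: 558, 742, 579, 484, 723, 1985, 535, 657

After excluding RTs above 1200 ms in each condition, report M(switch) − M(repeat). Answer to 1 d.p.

switch: exclude 1985
M(repeat) = 4070/8 = 508.750
M(switch) = 4278/7 = 611.143
Difference = 611.143 − 508.750 = 102.393 ms

102.4 ms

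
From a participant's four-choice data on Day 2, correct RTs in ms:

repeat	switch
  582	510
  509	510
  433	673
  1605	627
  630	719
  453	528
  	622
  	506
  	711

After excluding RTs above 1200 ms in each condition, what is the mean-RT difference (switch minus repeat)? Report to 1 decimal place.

repeat: exclude 1605
M(repeat) = 2607/5 = 521.400
M(switch) = 5406/9 = 600.667
Difference = 600.667 − 521.400 = 79.267 ms

79.3 ms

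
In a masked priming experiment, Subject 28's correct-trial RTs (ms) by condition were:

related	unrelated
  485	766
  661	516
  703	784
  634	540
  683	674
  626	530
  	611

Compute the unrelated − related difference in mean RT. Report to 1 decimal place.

M(related) = 3792/6 = 632.000
M(unrelated) = 4421/7 = 631.571
Difference = 631.571 − 632.000 = -0.429 ms

-0.4 ms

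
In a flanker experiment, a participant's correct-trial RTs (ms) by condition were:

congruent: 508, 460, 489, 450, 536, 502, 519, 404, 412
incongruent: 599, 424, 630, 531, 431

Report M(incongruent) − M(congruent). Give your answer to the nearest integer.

47 ms

M(congruent) = 4280/9 = 475.556
M(incongruent) = 2615/5 = 523.000
Difference = 523.000 − 475.556 = 47.444 ms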